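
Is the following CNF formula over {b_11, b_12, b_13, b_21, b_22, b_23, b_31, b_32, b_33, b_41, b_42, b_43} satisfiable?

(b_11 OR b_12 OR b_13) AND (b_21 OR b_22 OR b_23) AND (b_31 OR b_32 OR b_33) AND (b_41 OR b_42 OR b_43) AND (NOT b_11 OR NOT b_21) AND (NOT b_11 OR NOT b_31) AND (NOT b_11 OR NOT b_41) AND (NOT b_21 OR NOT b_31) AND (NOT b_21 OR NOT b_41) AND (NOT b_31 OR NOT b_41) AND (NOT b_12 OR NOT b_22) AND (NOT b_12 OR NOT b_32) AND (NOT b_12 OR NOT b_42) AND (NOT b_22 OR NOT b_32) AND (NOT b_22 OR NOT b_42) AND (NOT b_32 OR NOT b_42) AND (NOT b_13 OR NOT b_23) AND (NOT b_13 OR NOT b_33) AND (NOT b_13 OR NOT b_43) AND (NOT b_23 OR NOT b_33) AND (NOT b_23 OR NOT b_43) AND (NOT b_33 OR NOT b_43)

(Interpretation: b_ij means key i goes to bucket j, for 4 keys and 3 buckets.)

Try b_11 = false.
Try b_12 = true.
The clause (NOT b_22) is unit, so b_22 = false.
The clause (NOT b_32) is unit, so b_32 = false.
The clause (NOT b_42) is unit, so b_42 = false.
Try b_21 = true.
The clause (NOT b_31) is unit, so b_31 = false.
The clause (b_33) is unit, so b_33 = true.
The clause (NOT b_41) is unit, so b_41 = false.
The clause (b_43) is unit, so b_43 = true.
But (NOT b_43) is also a unit clause — contradiction.
So b_21 must be the other value — set b_21 = false.
The clause (b_23) is unit, so b_23 = true.
The clause (NOT b_13) is unit, so b_13 = false.
The clause (NOT b_33) is unit, so b_33 = false.
The clause (b_31) is unit, so b_31 = true.
The clause (NOT b_41) is unit, so b_41 = false.
The clause (b_43) is unit, so b_43 = true.
But (NOT b_43) is also a unit clause — contradiction.
Neither b_21 = true nor b_21 = false works.
So b_12 must be the other value — set b_12 = false.
The clause (b_13) is unit, so b_13 = true.
The clause (NOT b_23) is unit, so b_23 = false.
The clause (NOT b_33) is unit, so b_33 = false.
The clause (NOT b_43) is unit, so b_43 = false.
Try b_21 = true.
The clause (NOT b_31) is unit, so b_31 = false.
The clause (b_32) is unit, so b_32 = true.
The clause (NOT b_41) is unit, so b_41 = false.
The clause (b_42) is unit, so b_42 = true.
But (NOT b_42) is also a unit clause — contradiction.
So b_21 must be the other value — set b_21 = false.
The clause (b_22) is unit, so b_22 = true.
The clause (NOT b_32) is unit, so b_32 = false.
The clause (b_31) is unit, so b_31 = true.
The clause (NOT b_41) is unit, so b_41 = false.
The clause (b_42) is unit, so b_42 = true.
But (NOT b_42) is also a unit clause — contradiction.
Neither b_21 = true nor b_21 = false works.
Neither b_12 = true nor b_12 = false works.
So b_11 must be the other value — set b_11 = true.
The clause (NOT b_21) is unit, so b_21 = false.
The clause (NOT b_31) is unit, so b_31 = false.
The clause (NOT b_41) is unit, so b_41 = false.
Try b_22 = true.
The clause (NOT b_12) is unit, so b_12 = false.
The clause (NOT b_32) is unit, so b_32 = false.
The clause (b_33) is unit, so b_33 = true.
The clause (NOT b_42) is unit, so b_42 = false.
The clause (b_43) is unit, so b_43 = true.
But (NOT b_43) is also a unit clause — contradiction.
So b_22 must be the other value — set b_22 = false.
The clause (b_23) is unit, so b_23 = true.
The clause (NOT b_13) is unit, so b_13 = false.
The clause (NOT b_33) is unit, so b_33 = false.
The clause (b_32) is unit, so b_32 = true.
The clause (NOT b_12) is unit, so b_12 = false.
The clause (NOT b_42) is unit, so b_42 = false.
The clause (b_43) is unit, so b_43 = true.
But (NOT b_43) is also a unit clause — contradiction.
Neither b_22 = true nor b_22 = false works.
Neither b_11 = true nor b_11 = false works.
No assignment satisfies every clause.

No, unsatisfiable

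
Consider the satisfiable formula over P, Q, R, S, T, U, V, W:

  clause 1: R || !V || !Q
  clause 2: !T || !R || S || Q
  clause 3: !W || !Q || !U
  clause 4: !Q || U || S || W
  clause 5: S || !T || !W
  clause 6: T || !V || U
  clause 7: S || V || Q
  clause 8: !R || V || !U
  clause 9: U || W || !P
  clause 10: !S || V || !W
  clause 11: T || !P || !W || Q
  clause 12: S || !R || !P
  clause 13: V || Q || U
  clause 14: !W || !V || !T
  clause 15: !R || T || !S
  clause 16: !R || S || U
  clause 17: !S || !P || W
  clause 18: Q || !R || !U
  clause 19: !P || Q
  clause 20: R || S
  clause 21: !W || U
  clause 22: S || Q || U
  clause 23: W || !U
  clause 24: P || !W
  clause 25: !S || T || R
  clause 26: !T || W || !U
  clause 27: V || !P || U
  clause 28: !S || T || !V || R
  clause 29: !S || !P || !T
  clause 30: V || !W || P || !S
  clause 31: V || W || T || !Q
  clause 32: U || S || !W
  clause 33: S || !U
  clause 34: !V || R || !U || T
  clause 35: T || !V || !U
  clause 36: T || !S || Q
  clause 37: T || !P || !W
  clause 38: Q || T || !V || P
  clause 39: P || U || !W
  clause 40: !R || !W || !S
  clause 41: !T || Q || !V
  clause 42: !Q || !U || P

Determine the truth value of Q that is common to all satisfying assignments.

Suppose Q = false.
(!P) alone gives P = false.
(!W) alone gives W = false.
(!U) alone gives U = false.
(V) alone gives V = true.
(T) alone gives T = true.
That conflicts with the unit clause (!T).
So every satisfying assignment has Q = True.

True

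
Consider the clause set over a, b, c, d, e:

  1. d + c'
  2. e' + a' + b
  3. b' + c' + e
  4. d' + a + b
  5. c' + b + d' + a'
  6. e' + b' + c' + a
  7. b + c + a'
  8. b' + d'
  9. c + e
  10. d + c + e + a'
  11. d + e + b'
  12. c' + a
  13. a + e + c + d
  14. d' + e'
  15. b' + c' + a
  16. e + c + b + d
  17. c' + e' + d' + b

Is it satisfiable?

Branch on d: set d = 0.
Unit clause (c') forces c = 0.
Unit clause (e) forces e = 1.
Branch on a: set a = 1.
Unit clause (b) forces b = 1.
Every clause now holds.
A satisfying assignment: a: 1; b: 1; c: 0; d: 0; e: 1.

Satisfiable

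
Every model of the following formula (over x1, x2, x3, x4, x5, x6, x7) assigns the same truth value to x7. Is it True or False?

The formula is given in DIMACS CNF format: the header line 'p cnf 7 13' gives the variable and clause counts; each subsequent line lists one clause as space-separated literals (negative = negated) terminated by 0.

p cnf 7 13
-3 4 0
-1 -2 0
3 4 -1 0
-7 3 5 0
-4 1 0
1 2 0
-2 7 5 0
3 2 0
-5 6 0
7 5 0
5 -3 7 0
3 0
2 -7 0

False

Suppose x7 = True.
Unit clause (x3) forces x3 = True.
Unit clause (x4) forces x4 = True.
Unit clause (x1) forces x1 = True.
Unit clause (¬x2) forces x2 = False.
But (x2) is also a unit clause — contradiction.
So every satisfying assignment has x7 = False.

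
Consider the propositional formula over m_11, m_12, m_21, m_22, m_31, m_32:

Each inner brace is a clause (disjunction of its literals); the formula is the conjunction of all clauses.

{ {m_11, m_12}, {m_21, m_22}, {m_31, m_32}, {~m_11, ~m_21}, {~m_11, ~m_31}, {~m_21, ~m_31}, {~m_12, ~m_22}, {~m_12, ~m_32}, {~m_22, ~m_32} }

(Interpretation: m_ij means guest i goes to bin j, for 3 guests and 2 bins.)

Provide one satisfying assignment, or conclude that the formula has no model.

UNSATISFIABLE

Try m_11 = 1.
The clause (~m_21) is unit, so m_21 = 0.
The clause (m_22) is unit, so m_22 = 1.
The clause (~m_31) is unit, so m_31 = 0.
The clause (m_32) is unit, so m_32 = 1.
Now (~m_32) is unsatisfied and unit — conflict.
Backtrack on m_11: now try m_11 = 0.
The clause (m_12) is unit, so m_12 = 1.
The clause (~m_22) is unit, so m_22 = 0.
The clause (m_21) is unit, so m_21 = 1.
The clause (~m_31) is unit, so m_31 = 0.
The clause (m_32) is unit, so m_32 = 1.
Now (~m_32) is unsatisfied and unit — conflict.
Both values of m_11 lead to a conflict.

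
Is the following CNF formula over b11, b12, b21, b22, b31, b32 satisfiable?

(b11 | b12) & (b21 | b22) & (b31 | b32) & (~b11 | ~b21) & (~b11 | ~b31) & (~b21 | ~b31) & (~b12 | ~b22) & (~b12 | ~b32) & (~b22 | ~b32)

No, unsatisfiable

Case b11 = 1:
(~b21) alone gives b21 = 0.
(b22) alone gives b22 = 1.
(~b31) alone gives b31 = 0.
(b32) alone gives b32 = 1.
But (~b32) is also a unit clause — contradiction.
Backtrack on b11: now try b11 = 0.
(b12) alone gives b12 = 1.
(~b22) alone gives b22 = 0.
(b21) alone gives b21 = 1.
(~b31) alone gives b31 = 0.
(b32) alone gives b32 = 1.
But (~b32) is also a unit clause — contradiction.
Neither b11 = 1 nor b11 = 0 works.
No assignment satisfies every clause.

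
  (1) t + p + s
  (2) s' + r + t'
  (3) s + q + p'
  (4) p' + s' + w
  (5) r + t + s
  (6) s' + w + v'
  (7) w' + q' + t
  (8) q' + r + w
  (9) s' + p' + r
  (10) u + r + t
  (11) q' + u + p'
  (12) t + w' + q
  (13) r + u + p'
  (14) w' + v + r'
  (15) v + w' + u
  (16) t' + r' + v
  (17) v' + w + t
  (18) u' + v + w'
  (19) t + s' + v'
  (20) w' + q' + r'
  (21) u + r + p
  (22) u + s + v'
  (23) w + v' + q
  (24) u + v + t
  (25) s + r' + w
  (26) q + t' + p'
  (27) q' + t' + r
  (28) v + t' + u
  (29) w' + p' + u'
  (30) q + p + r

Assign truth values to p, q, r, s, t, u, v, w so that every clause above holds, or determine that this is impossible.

Case t = 1:
Case s = 0:
Case q = 0:
From the singleton clause (p'), p = 0.
From the singleton clause (r), r = 1.
From the singleton clause (v), v = 1.
From the singleton clause (u), u = 1.
From the singleton clause (w), w = 1.
All clauses are satisfied.

p: 0; q: 0; r: 1; s: 0; t: 1; u: 1; v: 1; w: 1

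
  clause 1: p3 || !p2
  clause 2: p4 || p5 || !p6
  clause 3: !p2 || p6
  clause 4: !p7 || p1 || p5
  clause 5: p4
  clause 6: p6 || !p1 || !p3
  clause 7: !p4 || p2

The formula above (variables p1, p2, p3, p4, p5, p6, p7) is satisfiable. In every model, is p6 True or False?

True

Suppose p6 = false.
(!p2) alone gives p2 = false.
(p4) alone gives p4 = true.
But (!p4) is also a unit clause — contradiction.
So every satisfying assignment has p6 = True.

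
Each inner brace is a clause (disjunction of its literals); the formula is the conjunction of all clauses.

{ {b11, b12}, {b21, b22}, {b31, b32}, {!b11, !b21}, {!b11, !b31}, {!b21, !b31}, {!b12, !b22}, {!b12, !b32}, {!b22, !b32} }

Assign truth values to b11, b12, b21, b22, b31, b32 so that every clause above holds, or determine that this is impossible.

Try b11 = true.
Unit clause (!b21) forces b21 = false.
Unit clause (b22) forces b22 = true.
Unit clause (!b31) forces b31 = false.
Unit clause (b32) forces b32 = true.
But (!b32) is also a unit clause — contradiction.
Backtrack on b11: now try b11 = false.
Unit clause (b12) forces b12 = true.
Unit clause (!b22) forces b22 = false.
Unit clause (b21) forces b21 = true.
Unit clause (!b31) forces b31 = false.
Unit clause (b32) forces b32 = true.
But (!b32) is also a unit clause — contradiction.
Neither b11 = true nor b11 = false works.

UNSATISFIABLE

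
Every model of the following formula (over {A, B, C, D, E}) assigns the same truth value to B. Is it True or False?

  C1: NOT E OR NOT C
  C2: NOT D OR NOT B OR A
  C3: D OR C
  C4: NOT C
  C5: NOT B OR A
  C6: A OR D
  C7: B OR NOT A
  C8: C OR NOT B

False

Suppose B = true.
From the singleton clause (NOT C), C = false.
That conflicts with the unit clause (C).
So every satisfying assignment has B = False.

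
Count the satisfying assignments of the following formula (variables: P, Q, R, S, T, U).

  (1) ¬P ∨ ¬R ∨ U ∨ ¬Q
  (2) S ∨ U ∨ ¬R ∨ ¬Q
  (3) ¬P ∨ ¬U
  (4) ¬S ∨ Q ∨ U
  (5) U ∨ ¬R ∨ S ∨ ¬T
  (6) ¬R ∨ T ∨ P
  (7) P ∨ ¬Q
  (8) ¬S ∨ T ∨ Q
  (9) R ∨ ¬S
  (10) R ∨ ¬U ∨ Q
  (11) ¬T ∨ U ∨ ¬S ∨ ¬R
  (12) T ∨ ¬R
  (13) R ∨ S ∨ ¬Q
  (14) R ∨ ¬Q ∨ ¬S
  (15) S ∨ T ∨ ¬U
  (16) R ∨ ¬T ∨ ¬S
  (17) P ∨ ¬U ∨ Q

There are 2^6 = 64 truth assignments over (P, Q, R, S, T, U).
Split on T. With T = True, the clauses containing T are satisfied and ¬T drops from the rest; 2 of the 2^5 = 32 assignments to the other variables satisfy what remains.
With T = False, by the same count on the reduced clause set, 2 assignments work.
(One model: P=F, Q=F, R=F, S=F, T=F, U=F.)
Total: 2 + 2 = 4.

4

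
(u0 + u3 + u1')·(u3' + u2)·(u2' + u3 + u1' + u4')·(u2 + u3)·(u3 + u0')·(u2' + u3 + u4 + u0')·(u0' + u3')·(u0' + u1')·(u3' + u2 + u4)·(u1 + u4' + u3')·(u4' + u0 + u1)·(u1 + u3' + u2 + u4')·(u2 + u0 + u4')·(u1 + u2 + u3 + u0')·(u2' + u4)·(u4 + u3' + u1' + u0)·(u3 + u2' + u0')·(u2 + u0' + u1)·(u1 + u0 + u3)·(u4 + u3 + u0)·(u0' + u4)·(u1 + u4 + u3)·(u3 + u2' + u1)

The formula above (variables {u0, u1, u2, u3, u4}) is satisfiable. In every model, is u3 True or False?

True

Suppose u3 = 0.
Unit clause (u2) forces u2 = 1.
Unit clause (u0') forces u0 = 0.
Unit clause (u1') forces u1 = 0.
But (u1) is also a unit clause — contradiction.
So every satisfying assignment has u3 = True.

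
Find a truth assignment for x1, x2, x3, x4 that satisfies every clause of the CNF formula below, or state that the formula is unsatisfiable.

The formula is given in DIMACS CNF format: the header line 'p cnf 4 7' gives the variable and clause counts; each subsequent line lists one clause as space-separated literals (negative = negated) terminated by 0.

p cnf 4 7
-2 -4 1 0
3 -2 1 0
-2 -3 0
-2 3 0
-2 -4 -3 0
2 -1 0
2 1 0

UNSATISFIABLE

Try x2 = False.
From the singleton clause (¬x1), x1 = False.
But (x1) is also a unit clause — contradiction.
That branch fails; take x2 = True instead.
From the singleton clause (¬x3), x3 = False.
But (x3) is also a unit clause — contradiction.
Both values of x2 lead to a conflict.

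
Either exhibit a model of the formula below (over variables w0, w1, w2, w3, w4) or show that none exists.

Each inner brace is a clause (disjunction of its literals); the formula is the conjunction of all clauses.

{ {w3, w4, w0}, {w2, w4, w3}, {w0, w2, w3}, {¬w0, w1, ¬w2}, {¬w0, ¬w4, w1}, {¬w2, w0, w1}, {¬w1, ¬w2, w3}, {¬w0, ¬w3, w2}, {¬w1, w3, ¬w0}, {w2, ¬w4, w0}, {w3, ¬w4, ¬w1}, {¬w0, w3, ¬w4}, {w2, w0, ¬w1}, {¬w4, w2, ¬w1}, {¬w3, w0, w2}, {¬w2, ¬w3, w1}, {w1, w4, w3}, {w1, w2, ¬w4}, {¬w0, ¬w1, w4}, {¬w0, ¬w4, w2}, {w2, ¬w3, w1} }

Try w3 = True.
Try w0 = True.
From the singleton clause (w2), w2 = True.
From the singleton clause (w1), w1 = True.
From the singleton clause (w4), w4 = True.
All clauses are satisfied.

w0=True,  w1=True,  w2=True,  w3=True,  w4=True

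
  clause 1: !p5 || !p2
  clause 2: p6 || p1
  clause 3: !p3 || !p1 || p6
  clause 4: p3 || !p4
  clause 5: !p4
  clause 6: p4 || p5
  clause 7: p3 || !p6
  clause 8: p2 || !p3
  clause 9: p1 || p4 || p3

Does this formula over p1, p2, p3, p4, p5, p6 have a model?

Yes

The clause (!p4) is unit, so p4 = false.
The clause (p5) is unit, so p5 = true.
The clause (!p2) is unit, so p2 = false.
The clause (!p3) is unit, so p3 = false.
The clause (!p6) is unit, so p6 = false.
The clause (p1) is unit, so p1 = true.
All clauses are satisfied.
A satisfying assignment: p1: true; p2: false; p3: false; p4: false; p5: true; p6: false.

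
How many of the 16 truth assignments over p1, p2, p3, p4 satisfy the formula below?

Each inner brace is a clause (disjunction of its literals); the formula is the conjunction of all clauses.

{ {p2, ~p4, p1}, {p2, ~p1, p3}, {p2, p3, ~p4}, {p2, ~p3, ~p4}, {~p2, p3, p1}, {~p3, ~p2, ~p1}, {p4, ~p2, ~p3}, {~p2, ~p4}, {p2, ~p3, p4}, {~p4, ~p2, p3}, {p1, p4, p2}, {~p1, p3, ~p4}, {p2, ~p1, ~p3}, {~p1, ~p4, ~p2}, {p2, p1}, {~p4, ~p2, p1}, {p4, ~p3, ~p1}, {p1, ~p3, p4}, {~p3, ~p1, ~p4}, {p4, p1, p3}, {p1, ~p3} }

There are 2^4 = 16 truth assignments over (p1, p2, p3, p4).
Split on p2. With p2 = 1, the clauses containing p2 are satisfied and ~p2 drops from the rest; 1 of the 2^3 = 8 assignments to the other variables satisfy what remains.
With p2 = 0, by the same count on the reduced clause set, 0 assignments work.
(One model: p1=T, p2=T, p3=F, p4=F.)
Total: 1 + 0 = 1.

1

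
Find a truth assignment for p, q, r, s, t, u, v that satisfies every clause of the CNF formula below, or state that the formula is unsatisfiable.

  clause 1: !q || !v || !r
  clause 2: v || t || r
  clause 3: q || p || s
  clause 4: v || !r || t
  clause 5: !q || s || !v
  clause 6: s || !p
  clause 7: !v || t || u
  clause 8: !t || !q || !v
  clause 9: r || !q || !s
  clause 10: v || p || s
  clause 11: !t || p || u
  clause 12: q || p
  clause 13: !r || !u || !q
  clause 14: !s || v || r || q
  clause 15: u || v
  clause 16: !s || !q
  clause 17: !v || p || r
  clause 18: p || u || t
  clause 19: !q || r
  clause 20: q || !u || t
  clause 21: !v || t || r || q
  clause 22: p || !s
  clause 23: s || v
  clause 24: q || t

p ↦ true,  q ↦ false,  r ↦ true,  s ↦ true,  t ↦ true,  u ↦ false,  v ↦ true

Branch on s: set s = true.
From the singleton clause (!q), q = false.
From the singleton clause (p), p = true.
From the singleton clause (t), t = true.
Branch on v: set v = true.
Every clause is now satisfied; r, u are unconstrained.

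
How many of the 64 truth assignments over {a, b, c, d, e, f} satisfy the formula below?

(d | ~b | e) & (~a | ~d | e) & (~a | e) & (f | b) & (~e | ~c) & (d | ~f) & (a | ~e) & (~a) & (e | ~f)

There are 2^6 = 64 truth assignments over (a, b, c, d, e, f).
Split on a. With a = 1, the clauses containing a are satisfied and ~a drops from the rest; 0 of the 2^5 = 32 assignments to the other variables satisfy what remains.
With a = 0, by the same count on the reduced clause set, 2 assignments work.
Total: 0 + 2 = 2.

2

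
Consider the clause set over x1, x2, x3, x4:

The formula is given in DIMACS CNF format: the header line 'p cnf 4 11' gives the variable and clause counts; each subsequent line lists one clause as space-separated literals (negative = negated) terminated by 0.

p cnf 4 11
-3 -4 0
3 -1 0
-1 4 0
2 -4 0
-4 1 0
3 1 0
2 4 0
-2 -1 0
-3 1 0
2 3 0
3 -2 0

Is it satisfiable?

Try x3 = False.
From the singleton clause (¬x1), x1 = False.
Now (x1) is unsatisfied and unit — conflict.
Undo x3 and try x3 = True.
From the singleton clause (¬x4), x4 = False.
From the singleton clause (¬x1), x1 = False.
Now (x1) is unsatisfied and unit — conflict.
Neither x3 = True nor x3 = False works.
No assignment satisfies every clause.

No, unsatisfiable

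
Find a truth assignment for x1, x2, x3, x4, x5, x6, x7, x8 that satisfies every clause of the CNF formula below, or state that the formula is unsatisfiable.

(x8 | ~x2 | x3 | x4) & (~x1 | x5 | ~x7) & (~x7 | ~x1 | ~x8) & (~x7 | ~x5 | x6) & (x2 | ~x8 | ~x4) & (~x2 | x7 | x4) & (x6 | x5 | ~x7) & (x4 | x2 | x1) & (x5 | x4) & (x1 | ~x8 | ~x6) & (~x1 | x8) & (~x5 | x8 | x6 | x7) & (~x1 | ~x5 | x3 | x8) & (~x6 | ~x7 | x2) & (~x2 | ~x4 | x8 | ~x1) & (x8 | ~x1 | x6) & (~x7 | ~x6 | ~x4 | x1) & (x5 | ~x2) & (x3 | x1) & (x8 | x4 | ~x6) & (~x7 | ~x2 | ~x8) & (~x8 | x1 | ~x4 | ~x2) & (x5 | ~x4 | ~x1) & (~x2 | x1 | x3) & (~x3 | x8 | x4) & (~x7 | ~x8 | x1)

x1=1; x2=0; x3=1; x4=0; x5=1; x6=1; x7=0; x8=1

Try x5 = 1.
Try x7 = 0.
Try x2 = 0.
Try x8 = 1.
Unit clause (~x4) forces x4 = 0.
Unit clause (x1) forces x1 = 1.
Every clause is now satisfied; x3, x6 are unconstrained.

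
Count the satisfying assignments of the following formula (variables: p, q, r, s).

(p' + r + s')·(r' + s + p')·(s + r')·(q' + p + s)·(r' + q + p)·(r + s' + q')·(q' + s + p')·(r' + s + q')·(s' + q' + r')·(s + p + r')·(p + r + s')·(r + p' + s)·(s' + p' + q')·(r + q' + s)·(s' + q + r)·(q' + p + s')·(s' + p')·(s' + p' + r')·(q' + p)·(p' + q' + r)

1

There are 2^4 = 16 truth assignments over (p, q, r, s).
Check each against the 20 clauses (columns in the order p, q, r, s):
  F F F F  ✓ satisfies all
  F F F T  ✗ fails (p + r + s')
  F F T F  ✗ fails (s + r')
  F F T T  ✗ fails (r' + q + p)
  F T F F  ✗ fails (q' + p + s)
  F T F T  ✗ fails (r + s' + q')
  F T T F  ✗ fails (s + r')
  F T T T  ✗ fails (s' + q' + r')
  T F F F  ✗ fails (r + p' + s)
  T F F T  ✗ fails (p' + r + s')
  T F T F  ✗ fails (r' + s + p')
  T F T T  ✗ fails (s' + p')
  T T F F  ✗ fails (q' + s + p')
  T T F T  ✗ fails (p' + r + s')
  T T T F  ✗ fails (r' + s + p')
  T T T T  ✗ fails (s' + q' + r')
1 of the 16 rows is a model.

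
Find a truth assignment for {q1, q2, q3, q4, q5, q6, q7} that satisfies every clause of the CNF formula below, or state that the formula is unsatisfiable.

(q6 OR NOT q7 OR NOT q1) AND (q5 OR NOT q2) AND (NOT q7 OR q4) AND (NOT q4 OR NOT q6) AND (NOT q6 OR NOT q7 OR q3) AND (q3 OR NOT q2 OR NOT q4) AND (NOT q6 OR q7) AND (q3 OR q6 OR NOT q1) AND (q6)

From the singleton clause (q6), q6 = true.
From the singleton clause (NOT q4), q4 = false.
From the singleton clause (NOT q7), q7 = false.
That conflicts with the unit clause (q7).

UNSATISFIABLE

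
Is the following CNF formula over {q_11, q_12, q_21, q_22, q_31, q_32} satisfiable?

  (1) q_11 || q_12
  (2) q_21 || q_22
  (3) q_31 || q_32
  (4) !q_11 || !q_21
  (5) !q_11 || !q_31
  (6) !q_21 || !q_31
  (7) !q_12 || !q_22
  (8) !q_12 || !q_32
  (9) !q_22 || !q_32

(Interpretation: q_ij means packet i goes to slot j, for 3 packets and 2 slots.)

Unsatisfiable

Suppose q_11 = true.
From the singleton clause (!q_21), q_21 = false.
From the singleton clause (q_22), q_22 = true.
From the singleton clause (!q_31), q_31 = false.
From the singleton clause (q_32), q_32 = true.
Now (!q_32) is unsatisfied and unit — conflict.
That branch fails; take q_11 = false instead.
From the singleton clause (q_12), q_12 = true.
From the singleton clause (!q_22), q_22 = false.
From the singleton clause (q_21), q_21 = true.
From the singleton clause (!q_31), q_31 = false.
From the singleton clause (q_32), q_32 = true.
Now (!q_32) is unsatisfied and unit — conflict.
Both values of q_11 lead to a conflict.
No assignment satisfies every clause.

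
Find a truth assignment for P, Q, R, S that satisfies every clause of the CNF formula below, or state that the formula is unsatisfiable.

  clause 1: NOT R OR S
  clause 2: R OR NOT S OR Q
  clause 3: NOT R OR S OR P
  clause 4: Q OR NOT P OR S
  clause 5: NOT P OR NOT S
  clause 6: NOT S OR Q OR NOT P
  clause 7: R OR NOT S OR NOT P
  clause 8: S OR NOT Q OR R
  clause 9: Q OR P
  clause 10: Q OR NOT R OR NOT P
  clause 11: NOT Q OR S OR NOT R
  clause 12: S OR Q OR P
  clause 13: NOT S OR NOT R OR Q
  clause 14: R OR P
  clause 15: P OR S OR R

Try R = true.
From the singleton clause (S), S = true.
From the singleton clause (NOT P), P = false.
From the singleton clause (Q), Q = true.
Every clause now holds.

P ↦ false; Q ↦ true; R ↦ true; S ↦ true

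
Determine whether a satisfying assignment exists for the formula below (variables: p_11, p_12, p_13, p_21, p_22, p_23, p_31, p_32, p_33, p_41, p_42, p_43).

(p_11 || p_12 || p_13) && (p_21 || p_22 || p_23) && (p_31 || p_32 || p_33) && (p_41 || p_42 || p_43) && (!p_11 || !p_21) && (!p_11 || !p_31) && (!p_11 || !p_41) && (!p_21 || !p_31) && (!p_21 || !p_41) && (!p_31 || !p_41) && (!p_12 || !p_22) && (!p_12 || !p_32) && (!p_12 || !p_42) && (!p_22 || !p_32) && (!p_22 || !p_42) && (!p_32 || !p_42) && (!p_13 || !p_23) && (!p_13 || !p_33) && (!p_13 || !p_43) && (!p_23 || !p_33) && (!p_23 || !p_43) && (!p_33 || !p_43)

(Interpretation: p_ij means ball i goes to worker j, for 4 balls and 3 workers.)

No

Suppose p_11 = false.
Suppose p_12 = true.
Unit clause (!p_22) forces p_22 = false.
Unit clause (!p_32) forces p_32 = false.
Unit clause (!p_42) forces p_42 = false.
Suppose p_21 = true.
Unit clause (!p_31) forces p_31 = false.
Unit clause (p_33) forces p_33 = true.
Unit clause (!p_41) forces p_41 = false.
Unit clause (p_43) forces p_43 = true.
But (!p_43) is also a unit clause — contradiction.
So p_21 must be the other value — set p_21 = false.
Unit clause (p_23) forces p_23 = true.
Unit clause (!p_13) forces p_13 = false.
Unit clause (!p_33) forces p_33 = false.
Unit clause (p_31) forces p_31 = true.
Unit clause (!p_41) forces p_41 = false.
Unit clause (p_43) forces p_43 = true.
But (!p_43) is also a unit clause — contradiction.
Both values of p_21 lead to a conflict.
So p_12 must be the other value — set p_12 = false.
Unit clause (p_13) forces p_13 = true.
Unit clause (!p_23) forces p_23 = false.
Unit clause (!p_33) forces p_33 = false.
Unit clause (!p_43) forces p_43 = false.
Suppose p_21 = true.
Unit clause (!p_31) forces p_31 = false.
Unit clause (p_32) forces p_32 = true.
Unit clause (!p_41) forces p_41 = false.
Unit clause (p_42) forces p_42 = true.
But (!p_42) is also a unit clause — contradiction.
So p_21 must be the other value — set p_21 = false.
Unit clause (p_22) forces p_22 = true.
Unit clause (!p_32) forces p_32 = false.
Unit clause (p_31) forces p_31 = true.
Unit clause (!p_41) forces p_41 = false.
Unit clause (p_42) forces p_42 = true.
But (!p_42) is also a unit clause — contradiction.
Both values of p_21 lead to a conflict.
Both values of p_12 lead to a conflict.
So p_11 must be the other value — set p_11 = true.
Unit clause (!p_21) forces p_21 = false.
Unit clause (!p_31) forces p_31 = false.
Unit clause (!p_41) forces p_41 = false.
Suppose p_22 = true.
Unit clause (!p_12) forces p_12 = false.
Unit clause (!p_32) forces p_32 = false.
Unit clause (p_33) forces p_33 = true.
Unit clause (!p_42) forces p_42 = false.
Unit clause (p_43) forces p_43 = true.
But (!p_43) is also a unit clause — contradiction.
So p_22 must be the other value — set p_22 = false.
Unit clause (p_23) forces p_23 = true.
Unit clause (!p_13) forces p_13 = false.
Unit clause (!p_33) forces p_33 = false.
Unit clause (p_32) forces p_32 = true.
Unit clause (!p_12) forces p_12 = false.
Unit clause (!p_42) forces p_42 = false.
Unit clause (p_43) forces p_43 = true.
But (!p_43) is also a unit clause — contradiction.
Both values of p_22 lead to a conflict.
Both values of p_11 lead to a conflict.
No assignment satisfies every clause.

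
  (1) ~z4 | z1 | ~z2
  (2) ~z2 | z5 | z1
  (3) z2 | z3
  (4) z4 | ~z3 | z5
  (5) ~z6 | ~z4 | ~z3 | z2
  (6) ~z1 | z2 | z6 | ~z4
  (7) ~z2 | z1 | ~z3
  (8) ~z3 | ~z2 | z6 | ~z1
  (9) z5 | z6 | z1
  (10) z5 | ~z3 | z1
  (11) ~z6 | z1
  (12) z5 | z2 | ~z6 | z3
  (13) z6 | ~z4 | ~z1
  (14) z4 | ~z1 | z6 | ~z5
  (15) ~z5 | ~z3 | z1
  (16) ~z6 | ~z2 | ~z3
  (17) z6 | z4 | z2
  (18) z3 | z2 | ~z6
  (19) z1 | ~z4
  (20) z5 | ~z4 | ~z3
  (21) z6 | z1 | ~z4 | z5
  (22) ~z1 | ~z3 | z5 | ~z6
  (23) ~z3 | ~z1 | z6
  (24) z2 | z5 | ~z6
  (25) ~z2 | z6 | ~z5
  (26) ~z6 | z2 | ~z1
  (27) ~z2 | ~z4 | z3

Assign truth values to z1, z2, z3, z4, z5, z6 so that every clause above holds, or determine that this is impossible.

z1: 1, z2: 1, z3: 0, z4: 0, z5: 0, z6: 1

Suppose z2 = 1.
Suppose z4 = 0.
Suppose z5 = 0.
Unit clause (z1) forces z1 = 1.
Unit clause (~z3) forces z3 = 0.
Every clause is now satisfied; z6 is unconstrained.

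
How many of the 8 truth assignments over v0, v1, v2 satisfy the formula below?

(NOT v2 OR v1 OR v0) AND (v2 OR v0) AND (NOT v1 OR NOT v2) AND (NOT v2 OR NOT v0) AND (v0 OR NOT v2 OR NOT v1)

2

There are 2^3 = 8 truth assignments over (v0, v1, v2).
Split on v0. With v0 = true, the clauses containing v0 are satisfied and NOT v0 drops from the rest; 2 of the 2^2 = 4 assignments to the other variables satisfy what remains.
With v0 = false, by the same count on the reduced clause set, 0 assignments work.
Total: 2 + 0 = 2.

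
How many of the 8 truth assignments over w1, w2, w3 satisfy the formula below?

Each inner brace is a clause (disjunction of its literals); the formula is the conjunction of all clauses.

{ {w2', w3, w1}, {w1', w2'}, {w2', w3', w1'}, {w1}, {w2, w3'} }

There are 2^3 = 8 truth assignments over (w1, w2, w3).
Check each against the 5 clauses (columns in the order w1, w2, w3):
  F F F  ✗ fails (w1)
  F F T  ✗ fails (w1)
  F T F  ✗ fails (w2' + w3 + w1)
  F T T  ✗ fails (w1)
  T F F  ✓ satisfies all
  T F T  ✗ fails (w2 + w3')
  T T F  ✗ fails (w1' + w2')
  T T T  ✗ fails (w1' + w2')
1 of the 8 rows is a model.

1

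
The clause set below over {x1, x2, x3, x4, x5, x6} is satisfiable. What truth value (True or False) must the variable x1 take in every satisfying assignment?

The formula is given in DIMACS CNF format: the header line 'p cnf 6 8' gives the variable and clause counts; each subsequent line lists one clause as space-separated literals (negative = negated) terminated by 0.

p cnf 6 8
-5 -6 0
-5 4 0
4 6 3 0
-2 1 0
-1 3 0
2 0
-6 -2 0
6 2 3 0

True

Suppose x1 = False.
The clause (¬x2) is unit, so x2 = False.
But (x2) is also a unit clause — contradiction.
So every satisfying assignment has x1 = True.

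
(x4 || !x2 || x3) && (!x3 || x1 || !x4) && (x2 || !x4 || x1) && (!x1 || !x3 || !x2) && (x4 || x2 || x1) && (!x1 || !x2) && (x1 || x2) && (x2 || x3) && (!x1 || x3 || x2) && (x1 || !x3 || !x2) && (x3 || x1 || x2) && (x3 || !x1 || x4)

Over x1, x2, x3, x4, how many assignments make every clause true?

3

There are 2^4 = 16 truth assignments over (x1, x2, x3, x4).
Check each against the 12 clauses (columns in the order x1, x2, x3, x4):
  F F F F  ✗ fails (x4 || x2 || x1)
  F F F T  ✗ fails (x2 || !x4 || x1)
  F F T F  ✗ fails (x4 || x2 || x1)
  F F T T  ✗ fails (!x3 || x1 || !x4)
  F T F F  ✗ fails (x4 || !x2 || x3)
  F T F T  ✓ satisfies all
  F T T F  ✗ fails (x1 || !x3 || !x2)
  F T T T  ✗ fails (!x3 || x1 || !x4)
  T F F F  ✗ fails (x2 || x3)
  T F F T  ✗ fails (x2 || x3)
  T F T F  ✓ satisfies all
  T F T T  ✓ satisfies all
  T T F F  ✗ fails (x4 || !x2 || x3)
  T T F T  ✗ fails (!x1 || !x2)
  T T T F  ✗ fails (!x1 || !x3 || !x2)
  T T T T  ✗ fails (!x1 || !x3 || !x2)
3 of the 16 rows are models.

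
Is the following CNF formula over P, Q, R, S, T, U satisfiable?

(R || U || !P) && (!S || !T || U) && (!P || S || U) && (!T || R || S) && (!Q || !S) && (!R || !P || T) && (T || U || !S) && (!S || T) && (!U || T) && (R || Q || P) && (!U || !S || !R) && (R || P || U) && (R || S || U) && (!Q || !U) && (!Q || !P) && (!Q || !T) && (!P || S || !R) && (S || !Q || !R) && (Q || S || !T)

Satisfiable

Try Q = false.
Try S = true.
From the singleton clause (T), T = true.
From the singleton clause (U), U = true.
From the singleton clause (!R), R = false.
From the singleton clause (P), P = true.
All clauses are satisfied.
A satisfying assignment: P=true,  Q=false,  R=false,  S=true,  T=true,  U=true.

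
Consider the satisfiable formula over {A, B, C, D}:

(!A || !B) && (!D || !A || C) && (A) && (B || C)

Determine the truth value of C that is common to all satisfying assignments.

True

Suppose C = false.
The clause (A) is unit, so A = true.
The clause (!B) is unit, so B = false.
But (B) is also a unit clause — contradiction.
So every satisfying assignment has C = True.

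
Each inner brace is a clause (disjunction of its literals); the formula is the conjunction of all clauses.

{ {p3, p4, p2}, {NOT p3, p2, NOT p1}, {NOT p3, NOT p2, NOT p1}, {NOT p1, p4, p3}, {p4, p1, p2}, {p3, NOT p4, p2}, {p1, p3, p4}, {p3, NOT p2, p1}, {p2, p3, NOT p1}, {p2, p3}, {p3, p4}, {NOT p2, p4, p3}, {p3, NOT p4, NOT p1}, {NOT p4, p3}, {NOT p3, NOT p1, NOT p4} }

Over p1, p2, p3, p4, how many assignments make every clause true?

There are 2^4 = 16 truth assignments over (p1, p2, p3, p4).
Check each against the 15 clauses (columns in the order p1, p2, p3, p4):
  F F F F  ✗ fails (p3 OR p4 OR p2)
  F F F T  ✗ fails (p3 OR NOT p4 OR p2)
  F F T F  ✗ fails (p4 OR p1 OR p2)
  F F T T  ✓ satisfies all
  F T F F  ✗ fails (p1 OR p3 OR p4)
  F T F T  ✗ fails (p3 OR NOT p2 OR p1)
  F T T F  ✓ satisfies all
  F T T T  ✓ satisfies all
  T F F F  ✗ fails (p3 OR p4 OR p2)
  T F F T  ✗ fails (p3 OR NOT p4 OR p2)
  T F T F  ✗ fails (NOT p3 OR p2 OR NOT p1)
  T F T T  ✗ fails (NOT p3 OR p2 OR NOT p1)
  T T F F  ✗ fails (NOT p1 OR p4 OR p3)
  T T F T  ✗ fails (p3 OR NOT p4 OR NOT p1)
  T T T F  ✗ fails (NOT p3 OR NOT p2 OR NOT p1)
  T T T T  ✗ fails (NOT p3 OR NOT p2 OR NOT p1)
3 of the 16 rows are models.

3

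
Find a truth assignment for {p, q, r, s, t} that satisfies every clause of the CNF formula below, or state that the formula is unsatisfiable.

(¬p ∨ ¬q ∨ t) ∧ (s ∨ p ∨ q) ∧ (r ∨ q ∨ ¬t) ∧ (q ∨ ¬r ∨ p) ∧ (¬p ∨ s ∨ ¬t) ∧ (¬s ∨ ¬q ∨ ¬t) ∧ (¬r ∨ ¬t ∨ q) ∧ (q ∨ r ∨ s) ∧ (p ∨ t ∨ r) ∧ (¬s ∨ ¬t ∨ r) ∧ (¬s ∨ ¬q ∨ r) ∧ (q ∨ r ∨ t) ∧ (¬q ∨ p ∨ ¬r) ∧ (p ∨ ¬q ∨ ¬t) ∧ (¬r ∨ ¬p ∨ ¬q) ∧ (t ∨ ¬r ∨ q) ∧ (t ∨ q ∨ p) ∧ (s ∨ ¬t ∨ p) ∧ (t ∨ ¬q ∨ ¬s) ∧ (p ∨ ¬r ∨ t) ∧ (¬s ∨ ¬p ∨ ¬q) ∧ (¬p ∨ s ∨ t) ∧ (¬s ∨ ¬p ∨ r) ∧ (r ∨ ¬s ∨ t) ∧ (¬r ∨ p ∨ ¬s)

Branch on p: set p = False.
Branch on s: set s = True.
(¬r) alone gives r = False.
(t) alone gives t = True.
Now (¬t) is unsatisfied and unit — conflict.
Undo s and try s = False.
(q) alone gives q = True.
(¬r) alone gives r = False.
(t) alone gives t = True.
Now (¬t) is unsatisfied and unit — conflict.
Both values of s lead to a conflict.
Undo p and try p = True.
Branch on q: set q = False.
Branch on r: set r = True.
(¬t) alone gives t = False.
Now (t) is unsatisfied and unit — conflict.
Undo r and try r = False.
(¬t) alone gives t = False.
Now (t) is unsatisfied and unit — conflict.
Both values of r lead to a conflict.
Undo q and try q = True.
(t) alone gives t = True.
(s) alone gives s = True.
Now (¬s) is unsatisfied and unit — conflict.
Both values of q lead to a conflict.
Both values of p lead to a conflict.

UNSATISFIABLE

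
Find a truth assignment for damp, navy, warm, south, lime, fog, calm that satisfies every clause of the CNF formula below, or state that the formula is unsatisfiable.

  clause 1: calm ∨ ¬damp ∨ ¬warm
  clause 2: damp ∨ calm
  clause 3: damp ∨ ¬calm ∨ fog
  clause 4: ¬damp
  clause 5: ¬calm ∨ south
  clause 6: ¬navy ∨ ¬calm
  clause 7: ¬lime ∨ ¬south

damp: False, navy: False, warm: True, south: True, lime: False, fog: True, calm: True

(¬damp) alone gives damp = False.
(calm) alone gives calm = True.
(fog) alone gives fog = True.
(south) alone gives south = True.
(¬navy) alone gives navy = False.
(¬lime) alone gives lime = False.
No clause remains; warm is free.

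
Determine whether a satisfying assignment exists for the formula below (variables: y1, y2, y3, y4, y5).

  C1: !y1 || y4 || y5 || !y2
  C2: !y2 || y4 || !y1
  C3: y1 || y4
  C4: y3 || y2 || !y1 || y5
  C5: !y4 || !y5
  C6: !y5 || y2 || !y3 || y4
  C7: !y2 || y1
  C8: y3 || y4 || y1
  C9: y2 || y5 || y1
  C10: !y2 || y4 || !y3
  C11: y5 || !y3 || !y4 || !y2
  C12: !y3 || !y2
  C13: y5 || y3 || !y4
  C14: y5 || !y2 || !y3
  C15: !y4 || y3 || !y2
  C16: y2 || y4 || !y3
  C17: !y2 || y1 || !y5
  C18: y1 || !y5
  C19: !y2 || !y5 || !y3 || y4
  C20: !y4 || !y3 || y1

Branch on y1: set y1 = true.
Branch on y2: set y2 = false.
Branch on y3: set y3 = true.
(y4) alone gives y4 = true.
(!y5) alone gives y5 = false.
This assignment satisfies each clause.
A satisfying assignment: y1=true, y2=false, y3=true, y4=true, y5=false.

Yes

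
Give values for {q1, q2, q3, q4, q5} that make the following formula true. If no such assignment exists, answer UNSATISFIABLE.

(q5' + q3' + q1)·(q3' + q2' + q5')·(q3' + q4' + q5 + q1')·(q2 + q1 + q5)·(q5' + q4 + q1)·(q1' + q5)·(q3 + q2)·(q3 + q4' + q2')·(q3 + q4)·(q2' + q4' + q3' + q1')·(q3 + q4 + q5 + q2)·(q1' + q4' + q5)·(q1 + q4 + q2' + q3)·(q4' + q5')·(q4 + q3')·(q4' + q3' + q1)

Try q1 = 0.
Try q5 = 0.
From the singleton clause (q2), q2 = 1.
Try q3 = 1.
From the singleton clause (q4), q4 = 1.
Now (q4') is unsatisfied and unit — conflict.
So q3 must be the other value — set q3 = 0.
From the singleton clause (q4'), q4 = 0.
Now (q4) is unsatisfied and unit — conflict.
Neither q3 = 1 nor q3 = 0 works.
So q5 must be the other value — set q5 = 1.
From the singleton clause (q3'), q3 = 0.
From the singleton clause (q4), q4 = 1.
Now (q4') is unsatisfied and unit — conflict.
Neither q5 = 1 nor q5 = 0 works.
So q1 must be the other value — set q1 = 1.
From the singleton clause (q5), q5 = 1.
From the singleton clause (q4'), q4 = 0.
From the singleton clause (q3), q3 = 1.
Now (q3') is unsatisfied and unit — conflict.
Neither q1 = 1 nor q1 = 0 works.

UNSATISFIABLE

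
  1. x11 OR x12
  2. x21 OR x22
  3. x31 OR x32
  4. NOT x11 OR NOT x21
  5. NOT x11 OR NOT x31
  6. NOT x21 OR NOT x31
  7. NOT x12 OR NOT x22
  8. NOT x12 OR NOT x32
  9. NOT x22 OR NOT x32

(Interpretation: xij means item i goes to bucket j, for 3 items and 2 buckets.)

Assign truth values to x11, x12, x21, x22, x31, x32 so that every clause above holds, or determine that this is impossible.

Branch on x11: set x11 = true.
From the singleton clause (NOT x21), x21 = false.
From the singleton clause (x22), x22 = true.
From the singleton clause (NOT x31), x31 = false.
From the singleton clause (x32), x32 = true.
That conflicts with the unit clause (NOT x32).
So x11 must be the other value — set x11 = false.
From the singleton clause (x12), x12 = true.
From the singleton clause (NOT x22), x22 = false.
From the singleton clause (x21), x21 = true.
From the singleton clause (NOT x31), x31 = false.
From the singleton clause (x32), x32 = true.
That conflicts with the unit clause (NOT x32).
Neither x11 = true nor x11 = false works.

UNSATISFIABLE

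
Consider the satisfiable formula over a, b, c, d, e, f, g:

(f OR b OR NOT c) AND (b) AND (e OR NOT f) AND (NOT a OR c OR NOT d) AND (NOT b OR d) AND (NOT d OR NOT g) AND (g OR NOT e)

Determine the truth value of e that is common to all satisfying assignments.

False

Suppose e = true.
(b) alone gives b = true.
(d) alone gives d = true.
(NOT g) alone gives g = false.
Now (g) is unsatisfied and unit — conflict.
So every satisfying assignment has e = False.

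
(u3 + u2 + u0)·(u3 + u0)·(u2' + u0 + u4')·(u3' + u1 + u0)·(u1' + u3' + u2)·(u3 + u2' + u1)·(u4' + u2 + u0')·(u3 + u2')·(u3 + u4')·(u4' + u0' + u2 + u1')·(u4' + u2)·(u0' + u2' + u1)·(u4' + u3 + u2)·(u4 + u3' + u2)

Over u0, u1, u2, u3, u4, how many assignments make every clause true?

5

There are 2^5 = 32 truth assignments over (u0, u1, u2, u3, u4).
Split on u2. With u2 = 1, the clauses containing u2 are satisfied and u2' drops from the rest; 3 of the 2^4 = 16 assignments to the other variables satisfy what remains.
With u2 = 0, by the same count on the reduced clause set, 2 assignments work.
Total: 3 + 2 = 5.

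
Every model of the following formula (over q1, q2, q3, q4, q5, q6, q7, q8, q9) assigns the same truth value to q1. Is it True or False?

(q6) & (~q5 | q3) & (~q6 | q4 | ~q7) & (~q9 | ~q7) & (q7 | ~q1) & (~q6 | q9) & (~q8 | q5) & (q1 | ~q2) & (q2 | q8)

Suppose q1 = 1.
Unit clause (q6) forces q6 = 1.
Unit clause (q7) forces q7 = 1.
Unit clause (q4) forces q4 = 1.
Unit clause (~q9) forces q9 = 0.
Now (q9) is unsatisfied and unit — conflict.
So every satisfying assignment has q1 = False.

False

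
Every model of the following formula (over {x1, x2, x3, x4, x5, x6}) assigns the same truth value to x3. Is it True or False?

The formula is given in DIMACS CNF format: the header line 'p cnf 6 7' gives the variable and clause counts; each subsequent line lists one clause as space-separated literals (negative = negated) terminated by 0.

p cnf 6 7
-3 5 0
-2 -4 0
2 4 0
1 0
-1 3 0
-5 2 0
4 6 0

True

Suppose x3 = False.
From the singleton clause (x1), x1 = True.
That conflicts with the unit clause (¬x1).
So every satisfying assignment has x3 = True.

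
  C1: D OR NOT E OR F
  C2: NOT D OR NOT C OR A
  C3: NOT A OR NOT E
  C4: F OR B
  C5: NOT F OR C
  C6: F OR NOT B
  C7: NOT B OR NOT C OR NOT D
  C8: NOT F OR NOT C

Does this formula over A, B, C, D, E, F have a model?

No

Suppose A = false.
Suppose D = false.
Suppose E = false.
Suppose F = true.
From the singleton clause (C), C = true.
But (NOT C) is also a unit clause — contradiction.
So F must be the other value — set F = false.
From the singleton clause (B), B = true.
But (NOT B) is also a unit clause — contradiction.
Both values of F lead to a conflict.
So E must be the other value — set E = true.
From the singleton clause (F), F = true.
From the singleton clause (C), C = true.
But (NOT C) is also a unit clause — contradiction.
Both values of E lead to a conflict.
So D must be the other value — set D = true.
From the singleton clause (NOT C), C = false.
From the singleton clause (NOT F), F = false.
From the singleton clause (B), B = true.
But (NOT B) is also a unit clause — contradiction.
Both values of D lead to a conflict.
So A must be the other value — set A = true.
From the singleton clause (NOT E), E = false.
Suppose F = true.
From the singleton clause (C), C = true.
But (NOT C) is also a unit clause — contradiction.
So F must be the other value — set F = false.
From the singleton clause (B), B = true.
But (NOT B) is also a unit clause — contradiction.
Both values of F lead to a conflict.
Both values of A lead to a conflict.
No assignment satisfies every clause.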